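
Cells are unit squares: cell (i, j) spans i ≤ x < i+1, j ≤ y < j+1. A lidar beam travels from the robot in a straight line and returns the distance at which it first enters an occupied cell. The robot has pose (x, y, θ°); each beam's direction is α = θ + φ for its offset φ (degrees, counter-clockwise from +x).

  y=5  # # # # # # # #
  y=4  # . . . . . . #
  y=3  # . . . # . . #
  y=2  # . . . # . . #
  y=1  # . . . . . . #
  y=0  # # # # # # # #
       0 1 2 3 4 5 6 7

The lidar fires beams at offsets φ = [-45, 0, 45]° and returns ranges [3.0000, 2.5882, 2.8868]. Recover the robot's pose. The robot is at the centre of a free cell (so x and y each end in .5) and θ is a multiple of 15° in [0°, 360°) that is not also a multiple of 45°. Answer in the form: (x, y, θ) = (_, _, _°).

(x, y, θ) = (1.5, 2.5, 15°)

Candidates: 22 free-cell centres × 16 headings = 352 poses. Raycast each; keep the one whose scan matches to 4 dp.
  (2.5, 4.5, 120°): beam 1 = 0.5176 ≠ 3.0000 ✗
  (5.5, 3.5, 330°): beam 1 = 2.5882 ≠ 3.0000 ✗
  (3.5, 3.5, 60°): beam 1 = 0.5176 ≠ 3.0000 ✗
  (1.5, 4.5, 210°): beam 1 = 0.5176 ≠ 3.0000 ✗
  (4.5, 4.5, 195°): beam 1 = 1.0000 ≠ 3.0000 ✗
  …
  (1.5, 2.5, 15°): r_1=3.0000, r_2=2.5882, r_3=2.8868 — all match ✓
Only this pose fits every beam.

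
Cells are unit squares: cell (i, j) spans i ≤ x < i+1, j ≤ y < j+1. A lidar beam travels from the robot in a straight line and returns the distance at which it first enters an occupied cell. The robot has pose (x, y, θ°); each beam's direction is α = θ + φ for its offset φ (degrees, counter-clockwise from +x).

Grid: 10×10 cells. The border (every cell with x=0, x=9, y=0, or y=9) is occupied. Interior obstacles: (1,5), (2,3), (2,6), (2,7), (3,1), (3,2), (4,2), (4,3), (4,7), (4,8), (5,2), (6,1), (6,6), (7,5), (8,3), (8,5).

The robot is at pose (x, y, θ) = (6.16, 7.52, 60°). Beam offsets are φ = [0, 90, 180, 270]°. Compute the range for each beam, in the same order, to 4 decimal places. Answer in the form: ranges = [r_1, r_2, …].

ranges = [1.7090, 1.3395, 4.0645, 3.0400]

beam 1: φ=0°, α=60°
  cosα=0.5000 sinα=0.8660 | (6,7) | tMaxX 1.6800 tMaxY 0.5543 | tΔX 2.0000 tΔY 1.1547
    t=0.5543 [y] (6,8)
    t=1.6800 [x] (7,8)
    t=1.7090 [y] (7,9) — stop
  → r_1 = 1.7090
beam 2: φ=90°, α=150°
  cosα=-0.8660 sinα=0.5000 | (6,7) | tMaxX 0.1848 tMaxY 0.9600 | tΔX 1.1547 tΔY 2.0000
    t=0.1848 [x] (5,7)
    t=0.9600 [y] (5,8)
    t=1.3395 [x] (4,8) — stop
  → r_2 = 1.3395
beam 3: φ=180°, α=240°
  cosα=-0.5000 sinα=-0.8660 | (6,7) | tMaxX 0.3200 tMaxY 0.6004 | tΔX 2.0000 tΔY 1.1547
    t=0.3200 [x] (5,7)
    t=0.6004 [y] (5,6)
    t=1.7551 [y] (5,5)
    t=2.3200 [x] (4,5)
    t=2.9098 [y] (4,4)
    t=4.0645 [y] (4,3) — stop
  → r_3 = 4.0645
beam 4: φ=270°, α=330°
  cosα=0.8660 sinα=-0.5000 | (6,7) | tMaxX 0.9699 tMaxY 1.0400 | tΔX 1.1547 tΔY 2.0000
    t=0.9699 [x] (7,7)
    t=1.0400 [y] (7,6)
    t=2.1246 [x] (8,6)
    t=3.0400 [y] (8,5) — stop
  → r_4 = 3.0400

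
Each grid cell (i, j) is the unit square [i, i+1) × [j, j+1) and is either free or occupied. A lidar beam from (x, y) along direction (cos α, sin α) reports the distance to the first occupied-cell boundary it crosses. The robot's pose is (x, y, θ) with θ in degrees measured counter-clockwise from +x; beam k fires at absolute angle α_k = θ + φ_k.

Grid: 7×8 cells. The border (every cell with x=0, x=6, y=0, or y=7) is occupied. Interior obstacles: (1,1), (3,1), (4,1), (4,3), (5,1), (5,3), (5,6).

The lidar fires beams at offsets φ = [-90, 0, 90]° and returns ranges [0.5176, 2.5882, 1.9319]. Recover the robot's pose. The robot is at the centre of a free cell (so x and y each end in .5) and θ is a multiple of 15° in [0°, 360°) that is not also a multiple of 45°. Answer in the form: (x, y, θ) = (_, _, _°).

(x, y, θ) = (1.5, 2.5, 15°)

Candidates: 23 free-cell centres × 16 headings = 368 poses. Raycast each; keep the one whose scan matches to 4 dp.
  (4.5, 5.5, 345°): beam 1 = 1.5529 ≠ 0.5176 ✗
  (2.5, 3.5, 30°): beam 1 = 1.7321 ≠ 0.5176 ✗
  (1.5, 4.5, 210°): beam 1 = 1.0000 ≠ 0.5176 ✗
  …
  (1.5, 2.5, 15°): r_1=0.5176, r_2=2.5882, r_3=1.9319 — all match ✓
No second candidate reproduces the full scan.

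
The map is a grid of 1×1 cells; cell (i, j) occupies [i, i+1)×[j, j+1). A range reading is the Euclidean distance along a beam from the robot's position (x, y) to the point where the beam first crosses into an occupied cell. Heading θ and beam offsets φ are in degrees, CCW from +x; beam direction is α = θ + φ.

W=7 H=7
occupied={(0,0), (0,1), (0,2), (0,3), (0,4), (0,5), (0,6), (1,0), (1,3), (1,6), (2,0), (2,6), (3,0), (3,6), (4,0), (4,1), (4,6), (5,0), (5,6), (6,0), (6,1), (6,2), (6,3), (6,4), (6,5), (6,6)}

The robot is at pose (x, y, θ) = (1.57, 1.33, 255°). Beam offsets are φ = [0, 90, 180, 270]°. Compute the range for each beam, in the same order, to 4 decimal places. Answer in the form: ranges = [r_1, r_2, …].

beam 1: φ=0°, α=255°
  direction (-0.2588, -0.9659); cell (1,1); t to first gridline: x 2.2023, y 0.3416 (then +3.8637 / +1.0353)
    (1,0) via y @ 0.3416  # hit
  → r_1 = 0.3416
beam 2: φ=90°, α=345°
  direction (0.9659, -0.2588); cell (1,1); t to first gridline: x 0.4452, y 1.2750 (then +1.0353 / +3.8637)
    (2,1) via x @ 0.4452
    (2,0) via y @ 1.2750  # hit
  → r_2 = 1.2750
beam 3: φ=180°, α=75°
  direction (0.2588, 0.9659); cell (1,1); t to first gridline: x 1.6614, y 0.6936 (then +3.8637 / +1.0353)
    (1,2) via y @ 0.6936
    (2,2) via x @ 1.6614
    (2,3) via y @ 1.7289
    (2,4) via y @ 2.7642
    (2,5) via y @ 3.7995
    (2,6) via y @ 4.8347  # hit
  → r_3 = 4.8347
beam 4: φ=270°, α=165°
  direction (-0.9659, 0.2588); cell (1,1); t to first gridline: x 0.5901, y 2.5887 (then +1.0353 / +3.8637)
    (0,1) via x @ 0.5901  # hit
  → r_4 = 0.5901

ranges = [0.3416, 1.2750, 4.8347, 0.5901]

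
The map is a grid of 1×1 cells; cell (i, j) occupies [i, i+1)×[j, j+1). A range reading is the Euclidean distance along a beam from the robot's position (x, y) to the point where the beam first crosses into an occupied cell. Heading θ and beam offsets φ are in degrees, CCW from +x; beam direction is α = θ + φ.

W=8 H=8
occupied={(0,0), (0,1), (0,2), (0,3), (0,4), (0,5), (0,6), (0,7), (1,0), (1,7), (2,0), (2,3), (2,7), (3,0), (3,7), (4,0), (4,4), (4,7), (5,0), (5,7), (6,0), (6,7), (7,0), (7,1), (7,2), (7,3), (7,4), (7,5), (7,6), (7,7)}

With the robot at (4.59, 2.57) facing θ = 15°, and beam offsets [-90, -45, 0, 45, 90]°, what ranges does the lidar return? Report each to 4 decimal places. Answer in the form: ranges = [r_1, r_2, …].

ranges = [1.6254, 2.7828, 2.4950, 4.8200, 1.4804]

beam 1: φ=-90°, α=285°
  direction (0.2588, -0.9659); cell (4,2); t to first gridline: x 1.5841, y 0.5901 (then +3.8637 / +1.0353)
    (4,1) via y @ 0.5901
    (5,1) via x @ 1.5841
    (5,0) via y @ 1.6254  # hit
  → r_1 = 1.6254
beam 2: φ=-45°, α=330°
  direction (0.8660, -0.5000); cell (4,2); t to first gridline: x 0.4734, y 1.1400 (then +1.1547 / +2.0000)
    (5,2) via x @ 0.4734
    (5,1) via y @ 1.1400
    (6,1) via x @ 1.6281
    (7,1) via x @ 2.7828  # hit
  → r_2 = 2.7828
beam 3: φ=0°, α=15°
  direction (0.9659, 0.2588); cell (4,2); t to first gridline: x 0.4245, y 1.6614 (then +1.0353 / +3.8637)
    (5,2) via x @ 0.4245
    (6,2) via x @ 1.4597
    (6,3) via y @ 1.6614
    (7,3) via x @ 2.4950  # hit
  → r_3 = 2.4950
beam 4: φ=45°, α=60°
  direction (0.5000, 0.8660); cell (4,2); t to first gridline: x 0.8200, y 0.4965 (then +2.0000 / +1.1547)
    (4,3) via y @ 0.4965
    (5,3) via x @ 0.8200
    (5,4) via y @ 1.6512
    (5,5) via y @ 2.8059
    (6,5) via x @ 2.8200
    (6,6) via y @ 3.9606
    (7,6) via x @ 4.8200  # hit
  → r_4 = 4.8200
beam 5: φ=90°, α=105°
  direction (-0.2588, 0.9659); cell (4,2); t to first gridline: x 2.2796, y 0.4452 (then +3.8637 / +1.0353)
    (4,3) via y @ 0.4452
    (4,4) via y @ 1.4804  # hit
  → r_5 = 1.4804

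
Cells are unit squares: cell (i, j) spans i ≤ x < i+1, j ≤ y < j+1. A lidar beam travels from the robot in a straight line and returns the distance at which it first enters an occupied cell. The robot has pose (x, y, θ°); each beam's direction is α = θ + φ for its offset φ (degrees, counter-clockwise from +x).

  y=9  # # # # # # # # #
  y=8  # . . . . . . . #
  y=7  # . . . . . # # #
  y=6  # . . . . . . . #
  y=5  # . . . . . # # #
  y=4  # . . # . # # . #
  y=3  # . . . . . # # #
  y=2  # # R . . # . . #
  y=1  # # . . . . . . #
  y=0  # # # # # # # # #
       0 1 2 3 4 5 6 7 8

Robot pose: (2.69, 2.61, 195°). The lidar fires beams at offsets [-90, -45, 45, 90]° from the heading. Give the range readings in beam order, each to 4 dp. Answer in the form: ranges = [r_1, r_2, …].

ranges = [6.5297, 1.9514, 1.3800, 1.6668]

beam 1: φ=-90°, α=105°
  direction (-0.2588, 0.9659); cell (2,2); t to first gridline: x 2.6660, y 0.4038 (then +3.8637 / +1.0353)
    (2,3) via y @ 0.4038
    (2,4) via y @ 1.4390
    (2,5) via y @ 2.4743
    (1,5) via x @ 2.6660
    (1,6) via y @ 3.5096
    (1,7) via y @ 4.5449
    (1,8) via y @ 5.5801
    (0,8) via x @ 6.5297  # hit
  → r_1 = 6.5297
beam 2: φ=-45°, α=150°
  direction (-0.8660, 0.5000); cell (2,2); t to first gridline: x 0.7967, y 0.7800 (then +1.1547 / +2.0000)
    (2,3) via y @ 0.7800
    (1,3) via x @ 0.7967
    (0,3) via x @ 1.9514  # hit
  → r_2 = 1.9514
beam 3: φ=45°, α=240°
  direction (-0.5000, -0.8660); cell (2,2); t to first gridline: x 1.3800, y 0.7044 (then +2.0000 / +1.1547)
    (2,1) via y @ 0.7044
    (1,1) via x @ 1.3800  # hit
  → r_3 = 1.3800
beam 4: φ=90°, α=285°
  direction (0.2588, -0.9659); cell (2,2); t to first gridline: x 1.1977, y 0.6315 (then +3.8637 / +1.0353)
    (2,1) via y @ 0.6315
    (3,1) via x @ 1.1977
    (3,0) via y @ 1.6668  # hit
  → r_4 = 1.6668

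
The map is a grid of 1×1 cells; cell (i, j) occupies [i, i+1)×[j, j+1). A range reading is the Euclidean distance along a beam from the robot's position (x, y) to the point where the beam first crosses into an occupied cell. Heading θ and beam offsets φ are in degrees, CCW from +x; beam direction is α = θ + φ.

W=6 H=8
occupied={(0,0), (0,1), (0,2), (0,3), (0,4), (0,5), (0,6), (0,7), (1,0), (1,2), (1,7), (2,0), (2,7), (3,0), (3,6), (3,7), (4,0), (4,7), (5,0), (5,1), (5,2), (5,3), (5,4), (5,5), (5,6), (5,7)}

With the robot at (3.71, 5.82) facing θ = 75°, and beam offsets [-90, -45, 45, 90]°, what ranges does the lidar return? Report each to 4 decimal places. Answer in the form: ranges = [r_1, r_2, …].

ranges = [1.3355, 1.4896, 0.2078, 0.6955]

beam 1: φ=-90°, α=345°
  cosα=0.9659 sinα=-0.2588 | (3,5) | tMaxX 0.3002 tMaxY 3.1682 | tΔX 1.0353 tΔY 3.8637
    t=0.3002 [x] (4,5)
    t=1.3355 [x] (5,5) — stop
  → r_1 = 1.3355
beam 2: φ=-45°, α=30°
  cosα=0.8660 sinα=0.5000 | (3,5) | tMaxX 0.3349 tMaxY 0.3600 | tΔX 1.1547 tΔY 2.0000
    t=0.3349 [x] (4,5)
    t=0.3600 [y] (4,6)
    t=1.4896 [x] (5,6) — stop
  → r_2 = 1.4896
beam 3: φ=45°, α=120°
  cosα=-0.5000 sinα=0.8660 | (3,5) | tMaxX 1.4200 tMaxY 0.2078 | tΔX 2.0000 tΔY 1.1547
    t=0.2078 [y] (3,6) — stop
  → r_3 = 0.2078
beam 4: φ=90°, α=165°
  cosα=-0.9659 sinα=0.2588 | (3,5) | tMaxX 0.7350 tMaxY 0.6955 | tΔX 1.0353 tΔY 3.8637
    t=0.6955 [y] (3,6) — stop
  → r_4 = 0.6955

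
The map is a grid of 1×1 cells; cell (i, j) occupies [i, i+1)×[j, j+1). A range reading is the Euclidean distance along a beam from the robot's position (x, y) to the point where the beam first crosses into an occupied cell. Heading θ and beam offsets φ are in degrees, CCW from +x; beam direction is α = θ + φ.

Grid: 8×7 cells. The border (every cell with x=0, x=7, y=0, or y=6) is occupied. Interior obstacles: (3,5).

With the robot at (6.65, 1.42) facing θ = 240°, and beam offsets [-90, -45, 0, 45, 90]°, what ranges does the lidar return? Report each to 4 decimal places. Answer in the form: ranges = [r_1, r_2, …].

ranges = [6.5241, 1.6228, 0.4850, 0.4348, 0.4041]

beam 1: φ=-90°, α=150°
  dir = (cos 150°, sin 150°) = (-0.8660, 0.5000); from cell (6,1)
  next x-line at t=0.7506, next y-line at t=1.1600; Δt_x=1.1547, Δt_y=2.0000
    x: enter (5,1) at t=0.7506
    y: enter (5,2) at t=1.1600
    x: enter (4,2) at t=1.9053
    x: enter (3,2) at t=3.0600
    y: enter (3,3) at t=3.1600
    x: enter (2,3) at t=4.2147
    y: enter (2,4) at t=5.1600
    x: enter (1,4) at t=5.3694
    x: enter (0,4) at t=6.5241 ← occupied
  → r_1 = 6.5241
beam 2: φ=-45°, α=195°
  dir = (cos 195°, sin 195°) = (-0.9659, -0.2588); from cell (6,1)
  next x-line at t=0.6729, next y-line at t=1.6228; Δt_x=1.0353, Δt_y=3.8637
    x: enter (5,1) at t=0.6729
    y: enter (5,0) at t=1.6228 ← occupied
  → r_2 = 1.6228
beam 3: φ=0°, α=240°
  dir = (cos 240°, sin 240°) = (-0.5000, -0.8660); from cell (6,1)
  next x-line at t=1.3000, next y-line at t=0.4850; Δt_x=2.0000, Δt_y=1.1547
    y: enter (6,0) at t=0.4850 ← occupied
  → r_3 = 0.4850
beam 4: φ=45°, α=285°
  dir = (cos 285°, sin 285°) = (0.2588, -0.9659); from cell (6,1)
  next x-line at t=1.3523, next y-line at t=0.4348; Δt_x=3.8637, Δt_y=1.0353
    y: enter (6,0) at t=0.4348 ← occupied
  → r_4 = 0.4348
beam 5: φ=90°, α=330°
  dir = (cos 330°, sin 330°) = (0.8660, -0.5000); from cell (6,1)
  next x-line at t=0.4041, next y-line at t=0.8400; Δt_x=1.1547, Δt_y=2.0000
    x: enter (7,1) at t=0.4041 ← occupied
  → r_5 = 0.4041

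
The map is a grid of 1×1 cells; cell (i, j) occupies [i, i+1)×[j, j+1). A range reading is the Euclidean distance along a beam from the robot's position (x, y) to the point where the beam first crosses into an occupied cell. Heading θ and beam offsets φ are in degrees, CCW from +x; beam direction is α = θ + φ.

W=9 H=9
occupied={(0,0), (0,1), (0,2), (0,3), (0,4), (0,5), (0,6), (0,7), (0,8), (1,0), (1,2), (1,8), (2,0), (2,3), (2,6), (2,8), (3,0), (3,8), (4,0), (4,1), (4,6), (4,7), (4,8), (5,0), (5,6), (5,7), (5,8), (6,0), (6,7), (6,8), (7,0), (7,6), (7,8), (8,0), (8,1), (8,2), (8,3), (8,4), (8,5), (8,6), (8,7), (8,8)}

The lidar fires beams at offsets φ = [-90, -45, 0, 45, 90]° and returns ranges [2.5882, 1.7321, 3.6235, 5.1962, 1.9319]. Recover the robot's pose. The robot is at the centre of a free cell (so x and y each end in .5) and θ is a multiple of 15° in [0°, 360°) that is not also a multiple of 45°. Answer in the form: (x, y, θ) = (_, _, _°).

Enumerate (i+0.5, j+0.5, θ) over the 39 free cells and 16 admissible headings. For each, cast all 5 beams and compare to the given ranges.
  (6.5, 6.5, 60°): beam 1 = 0.5774 ≠ 2.5882 ✗
  (2.5, 5.5, 75°): beam 1 = 5.6940 ≠ 2.5882 ✗
  (1.5, 6.5, 255°): beam 1 = 0.5176 ≠ 2.5882 ✗
  …
  (3.5, 5.5, 285°): r_1=2.5882, r_2=1.7321, r_3=3.6235, r_4=5.1962, r_5=1.9319 — all match ✓
Only this pose fits every beam.

(x, y, θ) = (3.5, 5.5, 285°)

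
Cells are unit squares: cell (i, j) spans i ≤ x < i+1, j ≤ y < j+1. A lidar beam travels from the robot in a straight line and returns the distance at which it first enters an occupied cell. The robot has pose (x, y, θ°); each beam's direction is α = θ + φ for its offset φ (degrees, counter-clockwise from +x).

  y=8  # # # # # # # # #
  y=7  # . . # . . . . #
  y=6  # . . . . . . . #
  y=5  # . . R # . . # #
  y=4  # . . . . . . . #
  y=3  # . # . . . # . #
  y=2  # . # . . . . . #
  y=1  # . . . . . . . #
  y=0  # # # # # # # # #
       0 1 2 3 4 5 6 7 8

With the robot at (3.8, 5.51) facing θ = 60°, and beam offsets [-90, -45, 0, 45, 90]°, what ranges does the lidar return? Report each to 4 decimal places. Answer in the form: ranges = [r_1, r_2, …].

beam 1: φ=-90°, α=330°
  cosα=0.8660 sinα=-0.5000 | (3,5) | tMaxX 0.2309 tMaxY 1.0200 | tΔX 1.1547 tΔY 2.0000
    t=0.2309 [x] (4,5) — stop
  → r_1 = 0.2309
beam 2: φ=-45°, α=15°
  cosα=0.9659 sinα=0.2588 | (3,5) | tMaxX 0.2071 tMaxY 1.8932 | tΔX 1.0353 tΔY 3.8637
    t=0.2071 [x] (4,5) — stop
  → r_2 = 0.2071
beam 3: φ=0°, α=60°
  cosα=0.5000 sinα=0.8660 | (3,5) | tMaxX 0.4000 tMaxY 0.5658 | tΔX 2.0000 tΔY 1.1547
    t=0.4000 [x] (4,5) — stop
  → r_3 = 0.4000
beam 4: φ=45°, α=105°
  cosα=-0.2588 sinα=0.9659 | (3,5) | tMaxX 3.0910 tMaxY 0.5073 | tΔX 3.8637 tΔY 1.0353
    t=0.5073 [y] (3,6)
    t=1.5426 [y] (3,7) — stop
  → r_4 = 1.5426
beam 5: φ=90°, α=150°
  cosα=-0.8660 sinα=0.5000 | (3,5) | tMaxX 0.9238 tMaxY 0.9800 | tΔX 1.1547 tΔY 2.0000
    t=0.9238 [x] (2,5)
    t=0.9800 [y] (2,6)
    t=2.0785 [x] (1,6)
    t=2.9800 [y] (1,7)
    t=3.2332 [x] (0,7) — stop
  → r_5 = 3.2332

ranges = [0.2309, 0.2071, 0.4000, 1.5426, 3.2332]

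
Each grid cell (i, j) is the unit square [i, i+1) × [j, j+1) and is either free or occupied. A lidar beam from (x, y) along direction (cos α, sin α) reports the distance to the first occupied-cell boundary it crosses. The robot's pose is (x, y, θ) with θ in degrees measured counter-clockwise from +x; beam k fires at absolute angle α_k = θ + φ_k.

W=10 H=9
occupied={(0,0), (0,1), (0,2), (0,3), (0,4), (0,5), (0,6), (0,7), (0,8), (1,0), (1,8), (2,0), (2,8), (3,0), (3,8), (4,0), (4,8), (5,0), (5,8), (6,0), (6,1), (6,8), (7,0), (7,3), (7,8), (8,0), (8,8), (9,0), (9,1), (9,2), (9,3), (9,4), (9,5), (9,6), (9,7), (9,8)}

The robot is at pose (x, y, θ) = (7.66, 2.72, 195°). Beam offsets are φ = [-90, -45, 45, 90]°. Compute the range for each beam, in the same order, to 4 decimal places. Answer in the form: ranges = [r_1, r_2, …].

ranges = [0.2899, 0.5600, 1.3200, 1.7807]

beam 1: φ=-90°, α=105°
  d=(-0.2588,0.9659)  start (7,2)  tX=2.5500 tY=0.2899  stride 1/|dx|=3.8637 1/|dy|=1.0353
    cross y-line → (7,3), t=0.2899 (wall)
  → r_1 = 0.2899
beam 2: φ=-45°, α=150°
  d=(-0.8660,0.5000)  start (7,2)  tX=0.7621 tY=0.5600  stride 1/|dx|=1.1547 1/|dy|=2.0000
    cross y-line → (7,3), t=0.5600 (wall)
  → r_2 = 0.5600
beam 3: φ=45°, α=240°
  d=(-0.5000,-0.8660)  start (7,2)  tX=1.3200 tY=0.8314  stride 1/|dx|=2.0000 1/|dy|=1.1547
    cross y-line → (7,1), t=0.8314
    cross x-line → (6,1), t=1.3200 (wall)
  → r_3 = 1.3200
beam 4: φ=90°, α=285°
  d=(0.2588,-0.9659)  start (7,2)  tX=1.3137 tY=0.7454  stride 1/|dx|=3.8637 1/|dy|=1.0353
    cross y-line → (7,1), t=0.7454
    cross x-line → (8,1), t=1.3137
    cross y-line → (8,0), t=1.7807 (wall)
  → r_4 = 1.7807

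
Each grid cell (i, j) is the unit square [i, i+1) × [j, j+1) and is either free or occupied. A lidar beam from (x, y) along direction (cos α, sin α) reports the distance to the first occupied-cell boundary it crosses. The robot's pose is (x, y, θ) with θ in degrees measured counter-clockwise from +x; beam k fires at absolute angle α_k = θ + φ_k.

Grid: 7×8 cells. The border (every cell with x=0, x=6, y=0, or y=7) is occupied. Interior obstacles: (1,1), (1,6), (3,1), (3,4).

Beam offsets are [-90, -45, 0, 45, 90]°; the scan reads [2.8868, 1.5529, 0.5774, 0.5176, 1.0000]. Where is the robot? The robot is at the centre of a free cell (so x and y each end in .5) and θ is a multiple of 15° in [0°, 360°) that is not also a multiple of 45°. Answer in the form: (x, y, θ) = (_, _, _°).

(x, y, θ) = (1.5, 4.5, 150°)

The pose lattice has 26·16 = 416 candidates. Test each by forward raycasting.
  (5.5, 5.5, 75°): beam 1 = 0.5176 ≠ 2.8868 ✗
  (5.5, 1.5, 330°): beam 1 = 0.5774 ≠ 2.8868 ✗
  (4.5, 4.5, 105°): beam 1 = 1.5529 ≠ 2.8868 ✗
  (5.5, 2.5, 120°): beam 1 = 0.5774 ≠ 2.8868 ✗
  …
  (1.5, 4.5, 150°): r_1=2.8868, r_2=1.5529, r_3=0.5774, r_4=0.5176, r_5=1.0000 — all match ✓
Only this pose fits every beam.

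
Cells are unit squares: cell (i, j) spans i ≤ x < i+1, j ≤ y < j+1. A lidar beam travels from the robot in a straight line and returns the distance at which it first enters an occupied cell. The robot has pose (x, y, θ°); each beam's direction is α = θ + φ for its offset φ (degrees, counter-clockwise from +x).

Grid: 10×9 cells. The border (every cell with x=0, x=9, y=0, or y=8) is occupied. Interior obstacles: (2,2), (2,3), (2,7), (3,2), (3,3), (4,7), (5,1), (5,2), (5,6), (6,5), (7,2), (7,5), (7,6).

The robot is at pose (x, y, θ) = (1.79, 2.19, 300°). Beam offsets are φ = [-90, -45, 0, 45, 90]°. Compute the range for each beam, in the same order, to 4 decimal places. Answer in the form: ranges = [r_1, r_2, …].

ranges = [0.9122, 1.2320, 1.3741, 0.2174, 0.2425]

beam 1: φ=-90°, α=210°
  cosα=-0.8660 sinα=-0.5000 | (1,2) | tMaxX 0.9122 tMaxY 0.3800 | tΔX 1.1547 tΔY 2.0000
    t=0.3800 [y] (1,1)
    t=0.9122 [x] (0,1) — stop
  → r_1 = 0.9122
beam 2: φ=-45°, α=255°
  cosα=-0.2588 sinα=-0.9659 | (1,2) | tMaxX 3.0523 tMaxY 0.1967 | tΔX 3.8637 tΔY 1.0353
    t=0.1967 [y] (1,1)
    t=1.2320 [y] (1,0) — stop
  → r_2 = 1.2320
beam 3: φ=0°, α=300°
  cosα=0.5000 sinα=-0.8660 | (1,2) | tMaxX 0.4200 tMaxY 0.2194 | tΔX 2.0000 tΔY 1.1547
    t=0.2194 [y] (1,1)
    t=0.4200 [x] (2,1)
    t=1.3741 [y] (2,0) — stop
  → r_3 = 1.3741
beam 4: φ=45°, α=345°
  cosα=0.9659 sinα=-0.2588 | (1,2) | tMaxX 0.2174 tMaxY 0.7341 | tΔX 1.0353 tΔY 3.8637
    t=0.2174 [x] (2,2) — stop
  → r_4 = 0.2174
beam 5: φ=90°, α=30°
  cosα=0.8660 sinα=0.5000 | (1,2) | tMaxX 0.2425 tMaxY 1.6200 | tΔX 1.1547 tΔY 2.0000
    t=0.2425 [x] (2,2) — stop
  → r_5 = 0.2425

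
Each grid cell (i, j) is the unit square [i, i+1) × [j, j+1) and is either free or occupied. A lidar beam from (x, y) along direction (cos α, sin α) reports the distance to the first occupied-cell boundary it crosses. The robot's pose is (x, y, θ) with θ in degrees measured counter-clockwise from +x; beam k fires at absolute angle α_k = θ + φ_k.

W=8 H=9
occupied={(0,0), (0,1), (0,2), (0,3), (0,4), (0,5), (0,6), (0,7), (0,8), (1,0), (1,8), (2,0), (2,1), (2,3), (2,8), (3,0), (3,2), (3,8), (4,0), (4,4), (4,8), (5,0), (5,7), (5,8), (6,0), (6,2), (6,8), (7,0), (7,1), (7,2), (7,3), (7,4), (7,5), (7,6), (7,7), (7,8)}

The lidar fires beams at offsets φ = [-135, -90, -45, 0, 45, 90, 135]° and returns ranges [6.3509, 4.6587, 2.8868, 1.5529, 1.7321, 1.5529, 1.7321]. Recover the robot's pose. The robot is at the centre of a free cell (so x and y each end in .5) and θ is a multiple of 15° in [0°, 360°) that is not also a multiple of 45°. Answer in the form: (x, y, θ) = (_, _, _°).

(x, y, θ) = (2.5, 6.5, 75°)

Candidates: 36 free-cell centres × 16 headings = 576 poses. Raycast each; keep the one whose scan matches to 4 dp.
  (6.5, 3.5, 165°): beam 1 = 0.5774 ≠ 6.3509 ✗
  (1.5, 4.5, 195°): beam 1 = 4.0415 ≠ 6.3509 ✗
  (5.5, 3.5, 15°): beam 1 = 2.8868 ≠ 6.3509 ✗
  (1.5, 1.5, 345°): beam 1 = 0.5774 ≠ 6.3509 ✗
  …
  (2.5, 6.5, 75°): r_1=6.3509, r_2=4.6587, r_3=2.8868, r_4=1.5529, r_5=1.7321, r_6=1.5529, r_7=1.7321 — all match ✓
Unique over the lattice → pose = (2.5, 6.5, 75°).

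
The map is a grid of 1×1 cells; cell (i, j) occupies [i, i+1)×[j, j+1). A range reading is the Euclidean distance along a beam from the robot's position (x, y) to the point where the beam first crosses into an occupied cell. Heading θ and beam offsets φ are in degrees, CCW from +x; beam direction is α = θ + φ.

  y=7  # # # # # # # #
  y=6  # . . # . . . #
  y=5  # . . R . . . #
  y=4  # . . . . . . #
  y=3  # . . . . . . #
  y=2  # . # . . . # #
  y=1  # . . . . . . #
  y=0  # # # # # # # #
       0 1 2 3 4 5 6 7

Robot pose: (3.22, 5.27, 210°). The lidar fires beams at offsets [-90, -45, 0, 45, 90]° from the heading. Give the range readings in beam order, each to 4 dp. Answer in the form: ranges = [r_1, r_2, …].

beam 1: φ=-90°, α=120°
  direction (-0.5000, 0.8660); cell (3,5); t to first gridline: x 0.4400, y 0.8429 (then +2.0000 / +1.1547)
    (2,5) via x @ 0.4400
    (2,6) via y @ 0.8429
    (2,7) via y @ 1.9976  # hit
  → r_1 = 1.9976
beam 2: φ=-45°, α=165°
  direction (-0.9659, 0.2588); cell (3,5); t to first gridline: x 0.2278, y 2.8205 (then +1.0353 / +3.8637)
    (2,5) via x @ 0.2278
    (1,5) via x @ 1.2630
    (0,5) via x @ 2.2983  # hit
  → r_2 = 2.2983
beam 3: φ=0°, α=210°
  direction (-0.8660, -0.5000); cell (3,5); t to first gridline: x 0.2540, y 0.5400 (then +1.1547 / +2.0000)
    (2,5) via x @ 0.2540
    (2,4) via y @ 0.5400
    (1,4) via x @ 1.4087
    (1,3) via y @ 2.5400
    (0,3) via x @ 2.5634  # hit
  → r_3 = 2.5634
beam 4: φ=45°, α=255°
  direction (-0.2588, -0.9659); cell (3,5); t to first gridline: x 0.8500, y 0.2795 (then +3.8637 / +1.0353)
    (3,4) via y @ 0.2795
    (2,4) via x @ 0.8500
    (2,3) via y @ 1.3148
    (2,2) via y @ 2.3501  # hit
  → r_4 = 2.3501
beam 5: φ=90°, α=300°
  direction (0.5000, -0.8660); cell (3,5); t to first gridline: x 1.5600, y 0.3118 (then +2.0000 / +1.1547)
    (3,4) via y @ 0.3118
    (3,3) via y @ 1.4665
    (4,3) via x @ 1.5600
    (4,2) via y @ 2.6212
    (5,2) via x @ 3.5600
    (5,1) via y @ 3.7759
    (5,0) via y @ 4.9306  # hit
  → r_5 = 4.9306

ranges = [1.9976, 2.2983, 2.5634, 2.3501, 4.9306]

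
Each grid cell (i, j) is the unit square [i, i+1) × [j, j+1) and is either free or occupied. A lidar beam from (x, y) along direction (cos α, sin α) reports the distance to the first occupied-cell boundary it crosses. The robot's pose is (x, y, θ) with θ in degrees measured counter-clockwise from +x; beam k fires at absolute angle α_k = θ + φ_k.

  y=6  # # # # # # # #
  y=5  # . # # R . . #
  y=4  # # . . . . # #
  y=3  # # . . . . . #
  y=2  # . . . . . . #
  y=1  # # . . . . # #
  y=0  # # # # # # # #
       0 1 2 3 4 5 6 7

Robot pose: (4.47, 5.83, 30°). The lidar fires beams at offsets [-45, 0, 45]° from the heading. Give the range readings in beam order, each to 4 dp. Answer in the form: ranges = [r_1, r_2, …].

beam 1: φ=-45°, α=345°
  dir = (cos 345°, sin 345°) = (0.9659, -0.2588); from cell (4,5)
  next x-line at t=0.5487, next y-line at t=3.2069; Δt_x=1.0353, Δt_y=3.8637
    x: enter (5,5) at t=0.5487
    x: enter (6,5) at t=1.5840
    x: enter (7,5) at t=2.6192 ← occupied
  → r_1 = 2.6192
beam 2: φ=0°, α=30°
  dir = (cos 30°, sin 30°) = (0.8660, 0.5000); from cell (4,5)
  next x-line at t=0.6120, next y-line at t=0.3400; Δt_x=1.1547, Δt_y=2.0000
    y: enter (4,6) at t=0.3400 ← occupied
  → r_2 = 0.3400
beam 3: φ=45°, α=75°
  dir = (cos 75°, sin 75°) = (0.2588, 0.9659); from cell (4,5)
  next x-line at t=2.0478, next y-line at t=0.1760; Δt_x=3.8637, Δt_y=1.0353
    y: enter (4,6) at t=0.1760 ← occupied
  → r_3 = 0.1760

ranges = [2.6192, 0.3400, 0.1760]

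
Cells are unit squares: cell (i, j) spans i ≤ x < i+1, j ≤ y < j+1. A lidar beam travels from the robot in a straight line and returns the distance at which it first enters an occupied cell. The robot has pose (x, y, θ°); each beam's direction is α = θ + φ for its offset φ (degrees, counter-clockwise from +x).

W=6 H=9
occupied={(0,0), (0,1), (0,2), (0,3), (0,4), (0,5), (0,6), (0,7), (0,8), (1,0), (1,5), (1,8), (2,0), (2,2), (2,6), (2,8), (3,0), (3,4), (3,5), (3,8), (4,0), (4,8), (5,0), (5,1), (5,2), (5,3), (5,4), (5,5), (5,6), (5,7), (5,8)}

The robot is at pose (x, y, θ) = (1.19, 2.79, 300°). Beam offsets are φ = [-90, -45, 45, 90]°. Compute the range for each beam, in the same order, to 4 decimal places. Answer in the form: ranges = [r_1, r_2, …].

beam 1: φ=-90°, α=210°
  dir = (cos 210°, sin 210°) = (-0.8660, -0.5000); from cell (1,2)
  next x-line at t=0.2194, next y-line at t=1.5800; Δt_x=1.1547, Δt_y=2.0000
    x: enter (0,2) at t=0.2194 ← occupied
  → r_1 = 0.2194
beam 2: φ=-45°, α=255°
  dir = (cos 255°, sin 255°) = (-0.2588, -0.9659); from cell (1,2)
  next x-line at t=0.7341, next y-line at t=0.8179; Δt_x=3.8637, Δt_y=1.0353
    x: enter (0,2) at t=0.7341 ← occupied
  → r_2 = 0.7341
beam 3: φ=45°, α=345°
  dir = (cos 345°, sin 345°) = (0.9659, -0.2588); from cell (1,2)
  next x-line at t=0.8386, next y-line at t=3.0523; Δt_x=1.0353, Δt_y=3.8637
    x: enter (2,2) at t=0.8386 ← occupied
  → r_3 = 0.8386
beam 4: φ=90°, α=30°
  dir = (cos 30°, sin 30°) = (0.8660, 0.5000); from cell (1,2)
  next x-line at t=0.9353, next y-line at t=0.4200; Δt_x=1.1547, Δt_y=2.0000
    y: enter (1,3) at t=0.4200
    x: enter (2,3) at t=0.9353
    x: enter (3,3) at t=2.0900
    y: enter (3,4) at t=2.4200 ← occupied
  → r_4 = 2.4200

ranges = [0.2194, 0.7341, 0.8386, 2.4200]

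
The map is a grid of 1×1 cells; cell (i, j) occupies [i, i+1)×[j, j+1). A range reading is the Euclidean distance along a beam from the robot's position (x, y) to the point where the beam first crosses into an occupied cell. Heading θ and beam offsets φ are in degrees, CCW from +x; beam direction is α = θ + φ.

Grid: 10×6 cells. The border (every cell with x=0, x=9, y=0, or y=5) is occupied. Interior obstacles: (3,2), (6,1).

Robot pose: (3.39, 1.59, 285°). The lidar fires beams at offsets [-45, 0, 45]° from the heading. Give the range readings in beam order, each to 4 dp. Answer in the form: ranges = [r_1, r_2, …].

beam 1: φ=-45°, α=240°
  d=(-0.5000,-0.8660)  start (3,1)  tX=0.7800 tY=0.6813  stride 1/|dx|=2.0000 1/|dy|=1.1547
    cross y-line → (3,0), t=0.6813 (wall)
  → r_1 = 0.6813
beam 2: φ=0°, α=285°
  d=(0.2588,-0.9659)  start (3,1)  tX=2.3569 tY=0.6108  stride 1/|dx|=3.8637 1/|dy|=1.0353
    cross y-line → (3,0), t=0.6108 (wall)
  → r_2 = 0.6108
beam 3: φ=45°, α=330°
  d=(0.8660,-0.5000)  start (3,1)  tX=0.7044 tY=1.1800  stride 1/|dx|=1.1547 1/|dy|=2.0000
    cross x-line → (4,1), t=0.7044
    cross y-line → (4,0), t=1.1800 (wall)
  → r_3 = 1.1800

ranges = [0.6813, 0.6108, 1.1800]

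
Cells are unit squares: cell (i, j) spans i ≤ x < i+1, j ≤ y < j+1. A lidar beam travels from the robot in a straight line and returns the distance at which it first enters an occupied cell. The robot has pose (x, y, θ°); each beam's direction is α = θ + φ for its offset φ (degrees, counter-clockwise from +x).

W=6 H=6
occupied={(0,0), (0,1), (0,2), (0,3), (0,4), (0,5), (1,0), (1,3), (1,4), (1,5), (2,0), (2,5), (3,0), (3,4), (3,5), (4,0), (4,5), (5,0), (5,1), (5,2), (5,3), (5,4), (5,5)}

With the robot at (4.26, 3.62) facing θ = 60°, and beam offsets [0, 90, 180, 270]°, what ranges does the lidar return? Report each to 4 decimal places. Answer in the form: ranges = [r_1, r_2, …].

beam 1: φ=0°, α=60°
  cosα=0.5000 sinα=0.8660 | (4,3) | tMaxX 1.4800 tMaxY 0.4388 | tΔX 2.0000 tΔY 1.1547
    t=0.4388 [y] (4,4)
    t=1.4800 [x] (5,4) — stop
  → r_1 = 1.4800
beam 2: φ=90°, α=150°
  cosα=-0.8660 sinα=0.5000 | (4,3) | tMaxX 0.3002 tMaxY 0.7600 | tΔX 1.1547 tΔY 2.0000
    t=0.3002 [x] (3,3)
    t=0.7600 [y] (3,4) — stop
  → r_2 = 0.7600
beam 3: φ=180°, α=240°
  cosα=-0.5000 sinα=-0.8660 | (4,3) | tMaxX 0.5200 tMaxY 0.7159 | tΔX 2.0000 tΔY 1.1547
    t=0.5200 [x] (3,3)
    t=0.7159 [y] (3,2)
    t=1.8706 [y] (3,1)
    t=2.5200 [x] (2,1)
    t=3.0253 [y] (2,0) — stop
  → r_3 = 3.0253
beam 4: φ=270°, α=330°
  cosα=0.8660 sinα=-0.5000 | (4,3) | tMaxX 0.8545 tMaxY 1.2400 | tΔX 1.1547 tΔY 2.0000
    t=0.8545 [x] (5,3) — stop
  → r_4 = 0.8545

ranges = [1.4800, 0.7600, 3.0253, 0.8545]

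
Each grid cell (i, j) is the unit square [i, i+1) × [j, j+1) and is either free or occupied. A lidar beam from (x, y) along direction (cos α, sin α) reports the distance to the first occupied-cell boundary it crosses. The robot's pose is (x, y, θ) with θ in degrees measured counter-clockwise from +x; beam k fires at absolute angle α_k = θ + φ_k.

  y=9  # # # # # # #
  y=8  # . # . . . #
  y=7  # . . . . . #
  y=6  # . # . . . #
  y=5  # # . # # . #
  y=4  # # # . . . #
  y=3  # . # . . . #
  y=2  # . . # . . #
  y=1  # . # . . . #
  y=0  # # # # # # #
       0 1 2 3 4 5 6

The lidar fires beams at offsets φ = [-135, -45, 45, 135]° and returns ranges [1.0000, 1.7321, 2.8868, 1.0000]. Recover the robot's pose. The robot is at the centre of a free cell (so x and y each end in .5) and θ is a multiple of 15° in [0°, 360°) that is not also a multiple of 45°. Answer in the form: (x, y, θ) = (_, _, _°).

Enumerate (i+0.5, j+0.5, θ) over the 30 free cells and 16 admissible headings. For each, cast all 4 beams and compare to the given ranges.
  (3.5, 6.5, 60°): beam 1 = 0.5176 ≠ 1.0000 ✗
  (1.5, 7.5, 105°): beam 2 = 1.0000 ≠ 1.7321 ✗
  (4.5, 4.5, 15°): beam 1 = 1.7321 ≠ 1.0000 ✗
  …
  (3.5, 7.5, 345°): r_1=1.0000, r_2=1.7321, r_3=2.8868, r_4=1.0000 — all match ✓
No second candidate reproduces the full scan.

(x, y, θ) = (3.5, 7.5, 345°)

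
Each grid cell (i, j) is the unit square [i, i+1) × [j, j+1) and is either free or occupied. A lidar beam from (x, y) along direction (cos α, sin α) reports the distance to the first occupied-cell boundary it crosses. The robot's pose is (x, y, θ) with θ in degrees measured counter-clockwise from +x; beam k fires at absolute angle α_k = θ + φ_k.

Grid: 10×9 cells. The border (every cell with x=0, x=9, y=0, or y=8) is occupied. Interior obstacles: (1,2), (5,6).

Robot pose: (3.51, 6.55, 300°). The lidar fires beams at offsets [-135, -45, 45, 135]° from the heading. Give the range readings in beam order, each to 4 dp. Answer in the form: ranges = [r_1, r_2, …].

ranges = [2.5985, 5.7458, 1.5426, 1.5012]

beam 1: φ=-135°, α=165°
  dir = (cos 165°, sin 165°) = (-0.9659, 0.2588); from cell (3,6)
  next x-line at t=0.5280, next y-line at t=1.7387; Δt_x=1.0353, Δt_y=3.8637
    x: enter (2,6) at t=0.5280
    x: enter (1,6) at t=1.5633
    y: enter (1,7) at t=1.7387
    x: enter (0,7) at t=2.5985 ← occupied
  → r_1 = 2.5985
beam 2: φ=-45°, α=255°
  dir = (cos 255°, sin 255°) = (-0.2588, -0.9659); from cell (3,6)
  next x-line at t=1.9705, next y-line at t=0.5694; Δt_x=3.8637, Δt_y=1.0353
    y: enter (3,5) at t=0.5694
    y: enter (3,4) at t=1.6047
    x: enter (2,4) at t=1.9705
    y: enter (2,3) at t=2.6400
    y: enter (2,2) at t=3.6752
    y: enter (2,1) at t=4.7105
    y: enter (2,0) at t=5.7458 ← occupied
  → r_2 = 5.7458
beam 3: φ=45°, α=345°
  dir = (cos 345°, sin 345°) = (0.9659, -0.2588); from cell (3,6)
  next x-line at t=0.5073, next y-line at t=2.1250; Δt_x=1.0353, Δt_y=3.8637
    x: enter (4,6) at t=0.5073
    x: enter (5,6) at t=1.5426 ← occupied
  → r_3 = 1.5426
beam 4: φ=135°, α=75°
  dir = (cos 75°, sin 75°) = (0.2588, 0.9659); from cell (3,6)
  next x-line at t=1.8932, next y-line at t=0.4659; Δt_x=3.8637, Δt_y=1.0353
    y: enter (3,7) at t=0.4659
    y: enter (3,8) at t=1.5012 ← occupied
  → r_4 = 1.5012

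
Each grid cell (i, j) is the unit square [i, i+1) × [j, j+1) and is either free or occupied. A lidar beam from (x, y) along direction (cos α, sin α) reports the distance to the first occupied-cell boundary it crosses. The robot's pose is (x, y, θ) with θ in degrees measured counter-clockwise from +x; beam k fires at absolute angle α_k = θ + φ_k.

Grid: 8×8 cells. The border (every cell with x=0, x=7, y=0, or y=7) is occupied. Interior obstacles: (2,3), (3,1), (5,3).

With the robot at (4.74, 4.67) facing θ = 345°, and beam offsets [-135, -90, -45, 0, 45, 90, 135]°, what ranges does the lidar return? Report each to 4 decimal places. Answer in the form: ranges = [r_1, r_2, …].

beam 1: φ=-135°, α=210°
  dir = (cos 210°, sin 210°) = (-0.8660, -0.5000); from cell (4,4)
  next x-line at t=0.8545, next y-line at t=1.3400; Δt_x=1.1547, Δt_y=2.0000
    x: enter (3,4) at t=0.8545
    y: enter (3,3) at t=1.3400
    x: enter (2,3) at t=2.0092 ← occupied
  → r_1 = 2.0092
beam 2: φ=-90°, α=255°
  dir = (cos 255°, sin 255°) = (-0.2588, -0.9659); from cell (4,4)
  next x-line at t=2.8591, next y-line at t=0.6936; Δt_x=3.8637, Δt_y=1.0353
    y: enter (4,3) at t=0.6936
    y: enter (4,2) at t=1.7289
    y: enter (4,1) at t=2.7642
    x: enter (3,1) at t=2.8591 ← occupied
  → r_2 = 2.8591
beam 3: φ=-45°, α=300°
  dir = (cos 300°, sin 300°) = (0.5000, -0.8660); from cell (4,4)
  next x-line at t=0.5200, next y-line at t=0.7736; Δt_x=2.0000, Δt_y=1.1547
    x: enter (5,4) at t=0.5200
    y: enter (5,3) at t=0.7736 ← occupied
  → r_3 = 0.7736
beam 4: φ=0°, α=345°
  dir = (cos 345°, sin 345°) = (0.9659, -0.2588); from cell (4,4)
  next x-line at t=0.2692, next y-line at t=2.5887; Δt_x=1.0353, Δt_y=3.8637
    x: enter (5,4) at t=0.2692
    x: enter (6,4) at t=1.3044
    x: enter (7,4) at t=2.3397 ← occupied
  → r_4 = 2.3397
beam 5: φ=45°, α=30°
  dir = (cos 30°, sin 30°) = (0.8660, 0.5000); from cell (4,4)
  next x-line at t=0.3002, next y-line at t=0.6600; Δt_x=1.1547, Δt_y=2.0000
    x: enter (5,4) at t=0.3002
    y: enter (5,5) at t=0.6600
    x: enter (6,5) at t=1.4549
    x: enter (7,5) at t=2.6096 ← occupied
  → r_5 = 2.6096
beam 6: φ=90°, α=75°
  dir = (cos 75°, sin 75°) = (0.2588, 0.9659); from cell (4,4)
  next x-line at t=1.0046, next y-line at t=0.3416; Δt_x=3.8637, Δt_y=1.0353
    y: enter (4,5) at t=0.3416
    x: enter (5,5) at t=1.0046
    y: enter (5,6) at t=1.3769
    y: enter (5,7) at t=2.4122 ← occupied
  → r_6 = 2.4122
beam 7: φ=135°, α=120°
  dir = (cos 120°, sin 120°) = (-0.5000, 0.8660); from cell (4,4)
  next x-line at t=1.4800, next y-line at t=0.3811; Δt_x=2.0000, Δt_y=1.1547
    y: enter (4,5) at t=0.3811
    x: enter (3,5) at t=1.4800
    y: enter (3,6) at t=1.5358
    y: enter (3,7) at t=2.6905 ← occupied
  → r_7 = 2.6905

ranges = [2.0092, 2.8591, 0.7736, 2.3397, 2.6096, 2.4122, 2.6905]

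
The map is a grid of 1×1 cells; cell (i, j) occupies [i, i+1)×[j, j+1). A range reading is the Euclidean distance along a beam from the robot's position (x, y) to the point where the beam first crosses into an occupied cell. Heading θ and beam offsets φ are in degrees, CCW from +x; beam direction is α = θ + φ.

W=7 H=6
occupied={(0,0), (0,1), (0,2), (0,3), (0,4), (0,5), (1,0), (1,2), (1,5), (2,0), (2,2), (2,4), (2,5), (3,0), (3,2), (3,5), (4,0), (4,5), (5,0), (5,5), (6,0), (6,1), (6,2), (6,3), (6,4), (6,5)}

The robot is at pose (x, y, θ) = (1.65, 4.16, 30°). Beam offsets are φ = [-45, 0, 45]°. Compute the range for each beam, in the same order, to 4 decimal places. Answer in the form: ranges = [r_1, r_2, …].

beam 1: φ=-45°, α=345°
  cosα=0.9659 sinα=-0.2588 | (1,4) | tMaxX 0.3623 tMaxY 0.6182 | tΔX 1.0353 tΔY 3.8637
    t=0.3623 [x] (2,4) — stop
  → r_1 = 0.3623
beam 2: φ=0°, α=30°
  cosα=0.8660 sinα=0.5000 | (1,4) | tMaxX 0.4041 tMaxY 1.6800 | tΔX 1.1547 tΔY 2.0000
    t=0.4041 [x] (2,4) — stop
  → r_2 = 0.4041
beam 3: φ=45°, α=75°
  cosα=0.2588 sinα=0.9659 | (1,4) | tMaxX 1.3523 tMaxY 0.8696 | tΔX 3.8637 tΔY 1.0353
    t=0.8696 [y] (1,5) — stop
  → r_3 = 0.8696

ranges = [0.3623, 0.4041, 0.8696]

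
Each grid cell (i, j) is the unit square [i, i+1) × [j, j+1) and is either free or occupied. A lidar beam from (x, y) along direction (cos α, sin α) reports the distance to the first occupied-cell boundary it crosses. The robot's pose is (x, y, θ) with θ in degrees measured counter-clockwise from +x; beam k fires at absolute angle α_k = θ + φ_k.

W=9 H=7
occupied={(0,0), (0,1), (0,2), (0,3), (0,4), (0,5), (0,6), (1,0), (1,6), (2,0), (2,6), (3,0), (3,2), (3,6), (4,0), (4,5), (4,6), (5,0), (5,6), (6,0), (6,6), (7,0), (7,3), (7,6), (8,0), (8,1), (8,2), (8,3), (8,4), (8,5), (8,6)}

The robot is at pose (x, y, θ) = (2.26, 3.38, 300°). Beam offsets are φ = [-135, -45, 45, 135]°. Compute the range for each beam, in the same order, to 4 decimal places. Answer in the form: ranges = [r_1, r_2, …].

beam 1: φ=-135°, α=165°
  dir = (cos 165°, sin 165°) = (-0.9659, 0.2588); from cell (2,3)
  next x-line at t=0.2692, next y-line at t=2.3955; Δt_x=1.0353, Δt_y=3.8637
    x: enter (1,3) at t=0.2692
    x: enter (0,3) at t=1.3044 ← occupied
  → r_1 = 1.3044
beam 2: φ=-45°, α=255°
  dir = (cos 255°, sin 255°) = (-0.2588, -0.9659); from cell (2,3)
  next x-line at t=1.0046, next y-line at t=0.3934; Δt_x=3.8637, Δt_y=1.0353
    y: enter (2,2) at t=0.3934
    x: enter (1,2) at t=1.0046
    y: enter (1,1) at t=1.4287
    y: enter (1,0) at t=2.4640 ← occupied
  → r_2 = 2.4640
beam 3: φ=45°, α=345°
  dir = (cos 345°, sin 345°) = (0.9659, -0.2588); from cell (2,3)
  next x-line at t=0.7661, next y-line at t=1.4682; Δt_x=1.0353, Δt_y=3.8637
    x: enter (3,3) at t=0.7661
    y: enter (3,2) at t=1.4682 ← occupied
  → r_3 = 1.4682
beam 4: φ=135°, α=75°
  dir = (cos 75°, sin 75°) = (0.2588, 0.9659); from cell (2,3)
  next x-line at t=2.8591, next y-line at t=0.6419; Δt_x=3.8637, Δt_y=1.0353
    y: enter (2,4) at t=0.6419
    y: enter (2,5) at t=1.6771
    y: enter (2,6) at t=2.7124 ← occupied
  → r_4 = 2.7124

ranges = [1.3044, 2.4640, 1.4682, 2.7124]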